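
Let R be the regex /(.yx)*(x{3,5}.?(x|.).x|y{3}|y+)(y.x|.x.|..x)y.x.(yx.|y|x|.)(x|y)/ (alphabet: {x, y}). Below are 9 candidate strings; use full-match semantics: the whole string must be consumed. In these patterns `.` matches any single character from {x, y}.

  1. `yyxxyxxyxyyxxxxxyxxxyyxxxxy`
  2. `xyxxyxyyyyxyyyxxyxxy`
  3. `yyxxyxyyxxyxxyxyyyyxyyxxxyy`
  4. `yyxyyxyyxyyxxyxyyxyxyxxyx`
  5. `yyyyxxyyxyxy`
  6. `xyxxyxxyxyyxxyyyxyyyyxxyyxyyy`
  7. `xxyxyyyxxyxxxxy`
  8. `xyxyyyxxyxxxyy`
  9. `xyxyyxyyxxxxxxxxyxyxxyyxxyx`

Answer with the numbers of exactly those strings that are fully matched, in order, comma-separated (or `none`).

1, 2, 3, 5, 8, 9

1 → match
2 → match
3 → match
4 → no match
5 → match
6 → no match
7 → no match
8 → match
9 → match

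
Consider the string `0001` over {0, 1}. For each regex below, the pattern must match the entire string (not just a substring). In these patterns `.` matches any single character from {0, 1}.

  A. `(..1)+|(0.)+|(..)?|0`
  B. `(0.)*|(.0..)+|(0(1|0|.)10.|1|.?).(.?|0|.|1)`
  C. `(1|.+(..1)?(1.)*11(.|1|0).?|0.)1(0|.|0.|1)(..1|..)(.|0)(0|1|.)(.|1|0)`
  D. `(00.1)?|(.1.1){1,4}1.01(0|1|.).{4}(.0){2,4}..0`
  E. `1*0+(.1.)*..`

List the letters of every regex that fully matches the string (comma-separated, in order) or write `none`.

A, B, D, E

A → match
B → match
C → no match
D → match
E → match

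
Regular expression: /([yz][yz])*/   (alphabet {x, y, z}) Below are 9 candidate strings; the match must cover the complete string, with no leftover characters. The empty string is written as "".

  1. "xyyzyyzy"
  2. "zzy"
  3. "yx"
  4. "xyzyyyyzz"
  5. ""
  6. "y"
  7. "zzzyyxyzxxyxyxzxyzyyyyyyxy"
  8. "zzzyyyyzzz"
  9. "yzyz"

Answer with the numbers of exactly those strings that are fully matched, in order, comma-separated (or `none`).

1. "xyyzyyzy" → no match
2. "zzy" → no match
3. "yx" → no match
4. "xyzyyyyzz" → no match
5. "" → match
6. "y" → no match
7 → no match
8. "zzzyyyyzzz" → match
9. "yzyz" → match

5, 8, 9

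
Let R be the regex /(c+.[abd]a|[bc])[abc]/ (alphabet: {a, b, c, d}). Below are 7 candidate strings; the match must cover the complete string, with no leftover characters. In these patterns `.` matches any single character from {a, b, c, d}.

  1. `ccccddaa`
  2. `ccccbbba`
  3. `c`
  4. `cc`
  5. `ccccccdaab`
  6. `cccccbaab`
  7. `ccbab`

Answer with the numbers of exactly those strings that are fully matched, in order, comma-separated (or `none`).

1, 4, 5, 6, 7

1 → match
2 → no match
3 → no match
4 → match
5 → match
6 → match
7 → match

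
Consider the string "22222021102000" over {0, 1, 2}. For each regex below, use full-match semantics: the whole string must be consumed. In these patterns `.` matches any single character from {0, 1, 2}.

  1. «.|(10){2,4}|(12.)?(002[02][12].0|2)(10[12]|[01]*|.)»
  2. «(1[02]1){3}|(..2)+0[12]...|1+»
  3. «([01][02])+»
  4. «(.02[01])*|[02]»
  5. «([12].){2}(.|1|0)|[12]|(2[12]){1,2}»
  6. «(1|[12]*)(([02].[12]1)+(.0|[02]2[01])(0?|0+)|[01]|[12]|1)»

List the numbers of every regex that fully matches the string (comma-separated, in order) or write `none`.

1 → no match
2 → no match
3 → no match
4 → no match
5 → no match
6 → match

6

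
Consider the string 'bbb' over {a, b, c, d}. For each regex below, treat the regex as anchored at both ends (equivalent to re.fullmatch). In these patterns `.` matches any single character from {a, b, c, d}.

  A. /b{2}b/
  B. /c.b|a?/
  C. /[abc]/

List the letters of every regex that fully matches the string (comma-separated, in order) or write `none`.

A

A → match
B → no match
C → no match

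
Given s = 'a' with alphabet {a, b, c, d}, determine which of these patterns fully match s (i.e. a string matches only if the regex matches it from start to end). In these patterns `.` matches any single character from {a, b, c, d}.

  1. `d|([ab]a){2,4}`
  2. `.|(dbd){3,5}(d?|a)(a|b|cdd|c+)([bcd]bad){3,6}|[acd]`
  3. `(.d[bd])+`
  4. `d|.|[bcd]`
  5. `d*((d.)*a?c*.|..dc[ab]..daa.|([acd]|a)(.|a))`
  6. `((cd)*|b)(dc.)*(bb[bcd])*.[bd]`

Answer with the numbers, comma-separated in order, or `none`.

1 → no match
2 → match
3 → no match
4 → match
5 → match
6 → no match

2, 4, 5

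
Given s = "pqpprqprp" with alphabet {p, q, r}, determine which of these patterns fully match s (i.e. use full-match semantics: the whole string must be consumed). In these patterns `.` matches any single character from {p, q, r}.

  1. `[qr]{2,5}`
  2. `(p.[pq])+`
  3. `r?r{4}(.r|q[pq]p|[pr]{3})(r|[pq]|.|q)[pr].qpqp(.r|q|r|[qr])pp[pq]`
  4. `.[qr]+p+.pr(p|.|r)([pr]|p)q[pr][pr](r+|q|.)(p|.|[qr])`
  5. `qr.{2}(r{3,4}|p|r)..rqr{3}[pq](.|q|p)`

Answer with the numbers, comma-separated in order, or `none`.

2

1 → no match
2 → match
3 → no match
4 → no match
5 → no match — must start with "qr"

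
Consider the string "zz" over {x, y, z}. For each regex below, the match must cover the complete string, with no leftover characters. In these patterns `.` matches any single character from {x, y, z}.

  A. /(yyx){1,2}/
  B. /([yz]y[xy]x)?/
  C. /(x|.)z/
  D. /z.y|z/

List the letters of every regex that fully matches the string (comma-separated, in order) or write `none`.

C

A → no match — must start with "yyx"
B → no match
C → match
D → no match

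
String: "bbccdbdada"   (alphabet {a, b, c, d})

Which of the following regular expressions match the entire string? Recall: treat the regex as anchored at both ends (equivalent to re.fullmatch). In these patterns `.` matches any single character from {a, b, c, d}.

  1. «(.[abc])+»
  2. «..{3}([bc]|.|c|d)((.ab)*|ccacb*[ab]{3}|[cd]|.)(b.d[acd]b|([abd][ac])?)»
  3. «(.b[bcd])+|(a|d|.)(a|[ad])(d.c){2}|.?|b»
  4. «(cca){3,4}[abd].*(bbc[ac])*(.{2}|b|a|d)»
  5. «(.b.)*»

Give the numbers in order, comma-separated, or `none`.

1

1 → match
2 → no match
3 → no match
4 → no match — must start with "cca"
5 → no match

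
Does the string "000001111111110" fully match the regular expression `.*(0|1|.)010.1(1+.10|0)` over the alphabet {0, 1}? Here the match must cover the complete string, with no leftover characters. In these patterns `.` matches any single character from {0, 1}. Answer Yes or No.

No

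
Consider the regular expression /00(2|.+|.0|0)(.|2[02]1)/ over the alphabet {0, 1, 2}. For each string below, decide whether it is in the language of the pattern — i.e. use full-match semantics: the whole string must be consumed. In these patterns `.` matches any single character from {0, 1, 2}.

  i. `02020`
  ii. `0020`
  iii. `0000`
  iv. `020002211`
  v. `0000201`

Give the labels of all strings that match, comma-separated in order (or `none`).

ii, iii, v

i → no match — must start with `00`
ii → match
iii → match
iv → no match — must start with `00`
v → match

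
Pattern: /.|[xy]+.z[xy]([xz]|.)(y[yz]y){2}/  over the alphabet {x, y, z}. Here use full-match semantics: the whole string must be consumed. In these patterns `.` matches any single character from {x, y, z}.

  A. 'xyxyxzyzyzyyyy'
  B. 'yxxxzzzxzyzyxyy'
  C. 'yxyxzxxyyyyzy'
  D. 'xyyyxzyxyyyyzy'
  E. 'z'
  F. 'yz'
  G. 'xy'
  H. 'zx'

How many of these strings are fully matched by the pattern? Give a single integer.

A → match
B → no match
C → match
D → match
E → match
F → no match
G → no match
H → no match
Total matched: 4

4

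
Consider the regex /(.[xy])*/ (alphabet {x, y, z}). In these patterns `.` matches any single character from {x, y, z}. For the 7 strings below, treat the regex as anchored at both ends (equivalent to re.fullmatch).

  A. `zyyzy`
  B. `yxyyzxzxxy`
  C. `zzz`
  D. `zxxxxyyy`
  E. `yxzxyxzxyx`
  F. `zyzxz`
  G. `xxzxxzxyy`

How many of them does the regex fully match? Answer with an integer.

3

A → no match
B → match
C → no match
D → match
E → match
F → no match
G → no match
Total matched: 3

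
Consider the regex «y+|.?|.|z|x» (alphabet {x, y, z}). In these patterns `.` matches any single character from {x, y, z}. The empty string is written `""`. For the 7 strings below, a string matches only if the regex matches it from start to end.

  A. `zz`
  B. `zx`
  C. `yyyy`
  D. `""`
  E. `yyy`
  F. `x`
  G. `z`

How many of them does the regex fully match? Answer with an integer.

A → no match
B → no match
C → match
D → match
E → match
F → match
G → match
Total matched: 5

5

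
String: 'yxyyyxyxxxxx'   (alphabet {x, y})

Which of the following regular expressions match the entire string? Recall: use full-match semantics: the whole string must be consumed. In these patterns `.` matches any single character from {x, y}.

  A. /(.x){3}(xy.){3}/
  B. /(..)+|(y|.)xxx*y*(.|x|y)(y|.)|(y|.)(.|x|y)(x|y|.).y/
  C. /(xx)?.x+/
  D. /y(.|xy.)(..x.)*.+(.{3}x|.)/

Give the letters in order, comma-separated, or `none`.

B, D

A → no match
B → match
C → no match
D → match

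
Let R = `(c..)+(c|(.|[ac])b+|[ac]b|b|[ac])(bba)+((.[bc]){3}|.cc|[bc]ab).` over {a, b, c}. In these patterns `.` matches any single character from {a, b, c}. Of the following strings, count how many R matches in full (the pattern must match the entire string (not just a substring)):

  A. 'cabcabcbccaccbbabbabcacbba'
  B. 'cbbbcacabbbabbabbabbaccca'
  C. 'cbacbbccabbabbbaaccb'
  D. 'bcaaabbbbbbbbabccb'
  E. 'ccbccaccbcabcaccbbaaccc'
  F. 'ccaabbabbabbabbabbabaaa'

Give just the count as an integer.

A → match
B → no match
C → no match
D → no match — must start with 'c'
E → match
F → no match
Total matched: 2

2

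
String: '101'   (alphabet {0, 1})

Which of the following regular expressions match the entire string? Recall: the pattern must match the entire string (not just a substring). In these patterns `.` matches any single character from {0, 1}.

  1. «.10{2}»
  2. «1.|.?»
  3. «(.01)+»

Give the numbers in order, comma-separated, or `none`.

1 → no match — must end with '0'
2 → no match
3 → match

3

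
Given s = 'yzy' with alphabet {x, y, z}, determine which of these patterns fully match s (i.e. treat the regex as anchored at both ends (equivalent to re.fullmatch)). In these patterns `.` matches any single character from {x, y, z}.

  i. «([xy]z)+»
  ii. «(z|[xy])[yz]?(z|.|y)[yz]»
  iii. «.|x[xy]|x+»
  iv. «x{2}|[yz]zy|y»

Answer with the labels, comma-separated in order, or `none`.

i → no match — must end with 'z'
ii → match
iii → no match
iv → match

ii, iv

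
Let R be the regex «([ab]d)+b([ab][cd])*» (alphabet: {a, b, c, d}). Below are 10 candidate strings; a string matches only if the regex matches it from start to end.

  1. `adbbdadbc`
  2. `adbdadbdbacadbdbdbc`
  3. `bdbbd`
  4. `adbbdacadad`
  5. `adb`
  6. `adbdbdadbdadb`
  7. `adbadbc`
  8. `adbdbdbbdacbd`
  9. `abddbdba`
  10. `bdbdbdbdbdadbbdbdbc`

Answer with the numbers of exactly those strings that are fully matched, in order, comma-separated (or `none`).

1. `adbbdadbc` → match
2 → match
3. `bdbbd` → match
4. `adbbdacadad` → match
5. `adb` → match
6 → match
7. `adbadbc` → match
8 → match
9. `abddbdba` → no match
10 → match

1, 2, 3, 4, 5, 6, 7, 8, 10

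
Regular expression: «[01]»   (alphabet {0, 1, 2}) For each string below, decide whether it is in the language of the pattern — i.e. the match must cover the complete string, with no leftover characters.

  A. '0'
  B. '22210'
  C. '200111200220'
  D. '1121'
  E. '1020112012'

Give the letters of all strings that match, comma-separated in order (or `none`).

A → match
B → no match
C → no match
D → no match
E → no match

A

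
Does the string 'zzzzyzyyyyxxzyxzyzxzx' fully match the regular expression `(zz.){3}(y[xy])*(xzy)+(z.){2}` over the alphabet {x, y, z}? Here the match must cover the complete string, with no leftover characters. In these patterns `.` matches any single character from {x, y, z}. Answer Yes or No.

No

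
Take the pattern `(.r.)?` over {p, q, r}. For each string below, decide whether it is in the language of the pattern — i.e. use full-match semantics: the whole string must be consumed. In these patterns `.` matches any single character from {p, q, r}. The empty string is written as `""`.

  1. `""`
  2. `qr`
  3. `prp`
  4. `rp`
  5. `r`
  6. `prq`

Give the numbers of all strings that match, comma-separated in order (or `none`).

1 → match
2 → no match
3 → match
4 → no match
5 → no match
6 → match

1, 3, 6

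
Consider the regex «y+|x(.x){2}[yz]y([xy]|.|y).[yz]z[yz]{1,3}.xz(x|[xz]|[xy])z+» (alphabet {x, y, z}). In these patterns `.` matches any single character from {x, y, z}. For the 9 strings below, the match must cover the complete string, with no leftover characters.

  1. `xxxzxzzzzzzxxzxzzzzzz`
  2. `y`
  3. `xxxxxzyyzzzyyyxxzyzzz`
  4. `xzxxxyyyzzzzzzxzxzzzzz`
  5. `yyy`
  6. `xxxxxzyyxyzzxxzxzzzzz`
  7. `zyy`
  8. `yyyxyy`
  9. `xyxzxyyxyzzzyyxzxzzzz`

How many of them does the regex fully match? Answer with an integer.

1 → no match
2. `y` → match
3 → match
4 → match
5. `yyy` → match
6 → match
7. `zyy` → no match
8. `yyyxyy` → no match
9 → match
Total matched: 6

6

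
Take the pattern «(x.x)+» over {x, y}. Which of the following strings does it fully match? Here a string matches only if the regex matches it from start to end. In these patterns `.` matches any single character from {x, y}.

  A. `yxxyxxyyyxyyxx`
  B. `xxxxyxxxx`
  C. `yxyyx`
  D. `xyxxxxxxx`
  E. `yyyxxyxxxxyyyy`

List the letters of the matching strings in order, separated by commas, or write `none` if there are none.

A → no match — must start with `x`
B. `xxxxyxxxx` → match
C. `yxyyx` → no match — must start with `x`
D. `xyxxxxxxx` → match
E → no match — must start with `x`

B, D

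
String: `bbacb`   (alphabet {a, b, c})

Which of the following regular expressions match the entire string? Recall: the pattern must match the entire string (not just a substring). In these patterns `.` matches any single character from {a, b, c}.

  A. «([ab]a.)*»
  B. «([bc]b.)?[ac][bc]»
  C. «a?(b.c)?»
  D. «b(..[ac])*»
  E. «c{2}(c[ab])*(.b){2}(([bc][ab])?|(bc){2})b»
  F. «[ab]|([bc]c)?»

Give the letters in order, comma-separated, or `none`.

A → no match
B → match
C → no match
D → no match
E → no match — must start with `c`
F → no match

B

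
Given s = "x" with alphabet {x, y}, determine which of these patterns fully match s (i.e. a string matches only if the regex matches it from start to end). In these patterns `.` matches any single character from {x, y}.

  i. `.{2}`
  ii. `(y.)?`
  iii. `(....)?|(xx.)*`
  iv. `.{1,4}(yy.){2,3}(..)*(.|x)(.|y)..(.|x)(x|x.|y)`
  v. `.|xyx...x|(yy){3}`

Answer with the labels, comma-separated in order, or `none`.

v

i → no match
ii → no match
iii → no match
iv → no match
v → match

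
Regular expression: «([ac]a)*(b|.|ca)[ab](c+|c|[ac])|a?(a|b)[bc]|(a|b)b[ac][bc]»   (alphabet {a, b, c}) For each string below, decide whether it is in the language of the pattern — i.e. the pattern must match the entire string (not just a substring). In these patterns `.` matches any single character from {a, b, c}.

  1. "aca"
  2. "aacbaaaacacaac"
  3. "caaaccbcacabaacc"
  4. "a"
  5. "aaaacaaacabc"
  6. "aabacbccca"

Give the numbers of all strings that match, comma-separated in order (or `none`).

5

1. "aca" → no match
2 → no match
3 → no match
4. "a" → no match
5. "aaaacaaacabc" → match
6. "aabacbccca" → no match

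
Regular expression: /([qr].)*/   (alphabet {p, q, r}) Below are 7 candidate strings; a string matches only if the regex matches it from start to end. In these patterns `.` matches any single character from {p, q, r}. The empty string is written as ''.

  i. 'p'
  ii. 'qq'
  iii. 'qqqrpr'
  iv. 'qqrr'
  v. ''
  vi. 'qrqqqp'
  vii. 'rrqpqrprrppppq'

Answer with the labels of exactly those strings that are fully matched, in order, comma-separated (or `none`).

i → no match
ii → match
iii → no match
iv → match
v → match
vi → match
vii → no match

ii, iv, v, vi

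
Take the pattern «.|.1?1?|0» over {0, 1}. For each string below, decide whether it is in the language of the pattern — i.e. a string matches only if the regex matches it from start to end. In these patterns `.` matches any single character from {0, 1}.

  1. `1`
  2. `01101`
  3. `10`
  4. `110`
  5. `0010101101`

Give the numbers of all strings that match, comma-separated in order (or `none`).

1 → match
2 → no match
3 → no match
4 → no match
5 → no match

1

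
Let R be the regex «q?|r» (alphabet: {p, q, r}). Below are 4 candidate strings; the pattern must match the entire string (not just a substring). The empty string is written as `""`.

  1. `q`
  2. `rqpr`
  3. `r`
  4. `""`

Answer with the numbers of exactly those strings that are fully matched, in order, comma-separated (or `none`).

1, 3, 4

1 → match
2 → no match
3 → match
4 → match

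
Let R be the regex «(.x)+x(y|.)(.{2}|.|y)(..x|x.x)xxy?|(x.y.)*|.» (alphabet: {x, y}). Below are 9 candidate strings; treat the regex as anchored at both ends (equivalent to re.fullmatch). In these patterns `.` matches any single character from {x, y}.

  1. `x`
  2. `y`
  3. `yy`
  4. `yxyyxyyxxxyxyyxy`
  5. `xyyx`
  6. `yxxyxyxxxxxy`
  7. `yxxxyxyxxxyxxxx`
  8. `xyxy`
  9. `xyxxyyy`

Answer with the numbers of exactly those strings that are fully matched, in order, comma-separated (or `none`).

1. `x` → match
2. `y` → match
3. `yy` → no match
4 → no match
5. `xyyx` → match
6. `yxxyxyxxxxxy` → match
7 → no match
8. `xyxy` → no match
9. `xyxxyyy` → no match

1, 2, 5, 6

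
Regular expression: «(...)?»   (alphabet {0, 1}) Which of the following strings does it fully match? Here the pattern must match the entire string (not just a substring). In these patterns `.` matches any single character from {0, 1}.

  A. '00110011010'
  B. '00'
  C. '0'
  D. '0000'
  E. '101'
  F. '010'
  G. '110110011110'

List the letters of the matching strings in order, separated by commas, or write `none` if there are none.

A → no match
B → no match
C → no match
D → no match
E → match
F → match
G → no match

E, F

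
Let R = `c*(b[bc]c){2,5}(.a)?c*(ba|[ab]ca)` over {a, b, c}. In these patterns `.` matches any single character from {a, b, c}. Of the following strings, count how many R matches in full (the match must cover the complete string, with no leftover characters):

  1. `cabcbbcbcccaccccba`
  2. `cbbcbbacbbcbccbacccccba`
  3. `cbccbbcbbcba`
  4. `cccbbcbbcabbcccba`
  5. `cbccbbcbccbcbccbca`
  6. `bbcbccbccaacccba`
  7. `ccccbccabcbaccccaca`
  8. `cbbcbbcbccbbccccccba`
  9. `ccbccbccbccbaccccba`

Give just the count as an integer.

4

1 → no match
2 → no match
3 → match
4 → no match
5 → no match
6 → match
7 → no match
8 → match
9 → match
Total matched: 4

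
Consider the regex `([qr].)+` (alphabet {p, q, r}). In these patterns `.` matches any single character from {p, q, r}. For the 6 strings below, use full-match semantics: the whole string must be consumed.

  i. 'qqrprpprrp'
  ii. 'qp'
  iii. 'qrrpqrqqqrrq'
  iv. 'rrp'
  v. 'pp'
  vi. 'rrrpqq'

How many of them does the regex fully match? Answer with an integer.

3

i. 'qqrprpprrp' → no match
ii. 'qp' → match
iii. 'qrrpqrqqqrrq' → match
iv. 'rrp' → no match
v. 'pp' → no match
vi. 'rrrpqq' → match
Total matched: 3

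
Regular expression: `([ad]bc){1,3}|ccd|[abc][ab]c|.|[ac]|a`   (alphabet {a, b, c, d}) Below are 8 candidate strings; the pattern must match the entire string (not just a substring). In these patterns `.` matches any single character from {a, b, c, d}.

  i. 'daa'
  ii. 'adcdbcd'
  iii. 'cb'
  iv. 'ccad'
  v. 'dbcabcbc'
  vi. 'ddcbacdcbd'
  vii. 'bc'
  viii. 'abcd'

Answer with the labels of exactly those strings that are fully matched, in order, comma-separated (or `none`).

i → no match
ii → no match
iii → no match
iv → no match
v → no match
vi → no match
vii → no match
viii → no match

none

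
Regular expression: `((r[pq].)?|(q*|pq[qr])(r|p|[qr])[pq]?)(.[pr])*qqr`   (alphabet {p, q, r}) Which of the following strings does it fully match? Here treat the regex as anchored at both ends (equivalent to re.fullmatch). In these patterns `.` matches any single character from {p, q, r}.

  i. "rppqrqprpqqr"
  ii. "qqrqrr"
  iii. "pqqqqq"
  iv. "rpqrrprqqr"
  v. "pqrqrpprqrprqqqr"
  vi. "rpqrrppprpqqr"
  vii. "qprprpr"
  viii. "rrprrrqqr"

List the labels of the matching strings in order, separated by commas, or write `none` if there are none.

i. "rppqrqprpqqr" → match
ii. "qqrqrr" → no match — must end with "qqr"
iii. "pqqqqq" → no match — must end with "qqr"
iv. "rpqrrprqqr" → match
v → no match
vi → match
vii. "qprprpr" → no match — must end with "qqr"
viii. "rrprrrqqr" → match

i, iv, vi, viii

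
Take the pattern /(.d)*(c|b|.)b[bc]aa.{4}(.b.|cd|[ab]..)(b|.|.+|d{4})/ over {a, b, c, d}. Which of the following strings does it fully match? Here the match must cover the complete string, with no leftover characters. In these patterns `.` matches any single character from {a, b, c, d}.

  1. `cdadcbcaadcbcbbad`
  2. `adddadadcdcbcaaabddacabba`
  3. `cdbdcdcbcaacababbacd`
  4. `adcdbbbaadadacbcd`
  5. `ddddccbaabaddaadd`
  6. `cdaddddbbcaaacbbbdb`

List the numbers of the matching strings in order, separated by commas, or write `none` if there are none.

1, 2, 3, 4

1 → match
2 → match
3 → match
4 → match
5 → no match
6 → no match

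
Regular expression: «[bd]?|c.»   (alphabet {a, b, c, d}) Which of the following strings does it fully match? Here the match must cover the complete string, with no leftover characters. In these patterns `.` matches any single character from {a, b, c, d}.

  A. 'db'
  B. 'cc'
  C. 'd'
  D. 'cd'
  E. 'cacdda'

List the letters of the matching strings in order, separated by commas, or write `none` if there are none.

A → no match
B → match
C → match
D → match
E → no match

B, C, D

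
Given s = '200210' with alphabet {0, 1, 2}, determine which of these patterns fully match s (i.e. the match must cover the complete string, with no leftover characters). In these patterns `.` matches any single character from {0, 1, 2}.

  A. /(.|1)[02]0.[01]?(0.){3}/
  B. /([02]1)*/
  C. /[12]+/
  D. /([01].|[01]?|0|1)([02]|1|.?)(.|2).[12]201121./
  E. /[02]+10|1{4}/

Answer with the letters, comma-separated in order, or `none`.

A → no match
B → no match
C → no match
D → no match
E → match

E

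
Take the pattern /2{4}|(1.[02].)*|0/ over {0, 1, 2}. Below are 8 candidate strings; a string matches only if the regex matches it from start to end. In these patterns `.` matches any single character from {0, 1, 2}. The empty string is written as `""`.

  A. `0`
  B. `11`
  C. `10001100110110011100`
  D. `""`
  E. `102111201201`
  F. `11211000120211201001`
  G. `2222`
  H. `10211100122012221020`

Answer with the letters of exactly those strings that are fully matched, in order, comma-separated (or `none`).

A, C, D, E, F, G, H

A → match
B → no match
C → match
D → match
E → match
F → match
G → match
H → match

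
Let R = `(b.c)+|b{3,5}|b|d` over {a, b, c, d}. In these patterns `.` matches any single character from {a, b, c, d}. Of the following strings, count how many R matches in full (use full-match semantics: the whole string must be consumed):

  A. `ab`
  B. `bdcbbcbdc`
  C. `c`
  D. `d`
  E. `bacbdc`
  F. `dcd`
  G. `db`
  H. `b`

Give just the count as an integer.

4

A → no match
B → match
C → no match
D → match
E → match
F → no match
G → no match
H → match
Total matched: 4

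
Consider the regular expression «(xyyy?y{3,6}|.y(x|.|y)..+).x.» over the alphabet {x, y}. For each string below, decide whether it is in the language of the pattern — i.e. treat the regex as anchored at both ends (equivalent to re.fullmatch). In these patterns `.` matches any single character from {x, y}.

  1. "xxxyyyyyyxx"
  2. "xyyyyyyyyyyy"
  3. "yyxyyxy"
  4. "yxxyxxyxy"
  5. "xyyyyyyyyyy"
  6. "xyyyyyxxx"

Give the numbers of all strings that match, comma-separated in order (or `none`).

1 → no match
2 → no match
3 → no match
4 → no match
5 → no match
6 → match

6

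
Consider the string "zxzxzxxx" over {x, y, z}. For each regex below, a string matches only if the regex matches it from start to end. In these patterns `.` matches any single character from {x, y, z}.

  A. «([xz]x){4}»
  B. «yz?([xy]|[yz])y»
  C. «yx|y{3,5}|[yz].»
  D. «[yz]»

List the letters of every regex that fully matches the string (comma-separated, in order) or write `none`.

A

A → match
B → no match — must start with "y"
C → no match
D → no match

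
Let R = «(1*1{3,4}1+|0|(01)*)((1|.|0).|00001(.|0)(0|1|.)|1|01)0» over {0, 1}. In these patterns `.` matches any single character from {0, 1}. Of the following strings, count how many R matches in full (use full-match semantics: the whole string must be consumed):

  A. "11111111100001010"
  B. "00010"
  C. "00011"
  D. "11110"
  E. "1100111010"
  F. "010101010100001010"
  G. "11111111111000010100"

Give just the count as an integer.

A → match
B → no match
C → no match — must end with "0"
D → no match
E → no match
F → match
G → no match
Total matched: 2

2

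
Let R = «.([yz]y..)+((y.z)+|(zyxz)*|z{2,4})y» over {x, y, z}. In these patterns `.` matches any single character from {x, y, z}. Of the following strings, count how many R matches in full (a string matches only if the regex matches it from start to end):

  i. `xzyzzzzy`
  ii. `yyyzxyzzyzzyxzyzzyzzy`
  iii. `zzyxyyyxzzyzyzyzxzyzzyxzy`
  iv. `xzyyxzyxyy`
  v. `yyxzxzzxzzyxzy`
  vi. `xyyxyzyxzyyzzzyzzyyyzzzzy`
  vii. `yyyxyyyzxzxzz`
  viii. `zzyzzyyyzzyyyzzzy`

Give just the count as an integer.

i → match
ii → match
iii → match
iv → match
v → no match
vi → match
vii → no match — must end with `y`
viii → match
Total matched: 6

6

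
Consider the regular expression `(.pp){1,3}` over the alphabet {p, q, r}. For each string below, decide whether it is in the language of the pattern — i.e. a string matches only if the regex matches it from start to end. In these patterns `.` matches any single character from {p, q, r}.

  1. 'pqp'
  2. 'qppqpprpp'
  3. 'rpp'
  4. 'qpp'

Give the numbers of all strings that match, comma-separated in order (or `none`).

2, 3, 4

1 → no match — must end with 'pp'
2 → match
3 → match
4 → match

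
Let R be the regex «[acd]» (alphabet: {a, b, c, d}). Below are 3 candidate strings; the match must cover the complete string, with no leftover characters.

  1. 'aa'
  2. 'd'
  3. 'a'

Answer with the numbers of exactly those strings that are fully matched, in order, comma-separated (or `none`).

2, 3

1 → no match
2 → match
3 → match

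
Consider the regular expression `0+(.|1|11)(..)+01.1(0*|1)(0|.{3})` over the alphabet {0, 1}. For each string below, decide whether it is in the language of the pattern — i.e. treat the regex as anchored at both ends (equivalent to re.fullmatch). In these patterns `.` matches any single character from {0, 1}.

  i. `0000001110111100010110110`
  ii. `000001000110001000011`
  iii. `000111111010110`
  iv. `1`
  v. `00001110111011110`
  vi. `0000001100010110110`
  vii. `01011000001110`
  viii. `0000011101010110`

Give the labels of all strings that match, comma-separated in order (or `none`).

i → no match
ii → no match
iii → match
iv. `1` → no match — must start with `0`
v → match
vi → no match
vii → no match
viii → match

iii, v, viii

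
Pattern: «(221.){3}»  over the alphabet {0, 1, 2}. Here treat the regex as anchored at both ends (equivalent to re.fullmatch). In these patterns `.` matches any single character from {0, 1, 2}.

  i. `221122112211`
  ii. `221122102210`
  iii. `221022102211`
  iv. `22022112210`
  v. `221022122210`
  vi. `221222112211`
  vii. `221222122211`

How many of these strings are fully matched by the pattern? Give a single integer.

i → match
ii → match
iii → match
iv → no match — must start with `221`
v → match
vi → match
vii → match
Total matched: 6

6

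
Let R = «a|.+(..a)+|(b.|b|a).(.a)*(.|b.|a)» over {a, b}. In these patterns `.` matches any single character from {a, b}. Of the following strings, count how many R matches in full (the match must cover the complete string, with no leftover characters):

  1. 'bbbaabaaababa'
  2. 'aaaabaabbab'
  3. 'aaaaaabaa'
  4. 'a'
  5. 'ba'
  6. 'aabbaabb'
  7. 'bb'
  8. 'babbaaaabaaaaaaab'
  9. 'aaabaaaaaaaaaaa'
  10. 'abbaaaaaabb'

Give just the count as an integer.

4

1 → match
2 → no match
3 → match
4 → match
5 → no match
6 → no match
7 → no match
8 → no match
9 → match
10 → no match
Total matched: 4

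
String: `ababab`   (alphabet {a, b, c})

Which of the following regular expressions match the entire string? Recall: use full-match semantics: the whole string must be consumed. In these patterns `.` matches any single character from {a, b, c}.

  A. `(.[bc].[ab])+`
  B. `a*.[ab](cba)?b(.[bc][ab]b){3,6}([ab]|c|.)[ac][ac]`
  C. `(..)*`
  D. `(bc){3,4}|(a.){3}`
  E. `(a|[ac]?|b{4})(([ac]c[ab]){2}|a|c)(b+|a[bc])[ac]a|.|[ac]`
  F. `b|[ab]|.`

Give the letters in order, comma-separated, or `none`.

A → no match
B → no match
C → match
D → match
E → no match
F → no match

C, D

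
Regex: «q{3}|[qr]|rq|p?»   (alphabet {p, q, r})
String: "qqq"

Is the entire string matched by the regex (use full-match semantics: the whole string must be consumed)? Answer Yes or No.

Yes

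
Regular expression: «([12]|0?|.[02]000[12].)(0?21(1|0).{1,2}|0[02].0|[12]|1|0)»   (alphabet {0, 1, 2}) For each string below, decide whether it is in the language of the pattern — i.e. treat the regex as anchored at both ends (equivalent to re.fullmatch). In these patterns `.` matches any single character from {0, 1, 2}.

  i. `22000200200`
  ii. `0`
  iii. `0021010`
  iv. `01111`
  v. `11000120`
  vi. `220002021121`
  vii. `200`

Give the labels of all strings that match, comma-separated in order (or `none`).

i, ii, iii, vi

i → match
ii → match
iii → match
iv → no match
v → no match
vi → match
vii → no match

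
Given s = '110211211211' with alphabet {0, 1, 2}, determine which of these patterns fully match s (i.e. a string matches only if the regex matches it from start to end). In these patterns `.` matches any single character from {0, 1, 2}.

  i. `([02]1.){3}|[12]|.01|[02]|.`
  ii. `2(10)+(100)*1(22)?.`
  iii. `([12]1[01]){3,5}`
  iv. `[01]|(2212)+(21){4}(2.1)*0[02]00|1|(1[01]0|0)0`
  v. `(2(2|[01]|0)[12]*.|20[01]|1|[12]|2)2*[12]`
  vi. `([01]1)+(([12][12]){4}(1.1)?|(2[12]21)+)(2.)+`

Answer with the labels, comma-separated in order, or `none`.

iii

i → no match
ii → no match — must start with '210'
iii → match
iv → no match
v → no match
vi → no match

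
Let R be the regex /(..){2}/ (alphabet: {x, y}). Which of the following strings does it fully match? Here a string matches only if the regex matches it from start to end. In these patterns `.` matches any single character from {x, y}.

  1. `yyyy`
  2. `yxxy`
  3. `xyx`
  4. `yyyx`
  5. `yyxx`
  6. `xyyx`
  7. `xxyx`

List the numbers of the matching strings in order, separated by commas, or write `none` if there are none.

1. `yyyy` → match
2. `yxxy` → match
3. `xyx` → no match
4. `yyyx` → match
5. `yyxx` → match
6. `xyyx` → match
7. `xxyx` → match

1, 2, 4, 5, 6, 7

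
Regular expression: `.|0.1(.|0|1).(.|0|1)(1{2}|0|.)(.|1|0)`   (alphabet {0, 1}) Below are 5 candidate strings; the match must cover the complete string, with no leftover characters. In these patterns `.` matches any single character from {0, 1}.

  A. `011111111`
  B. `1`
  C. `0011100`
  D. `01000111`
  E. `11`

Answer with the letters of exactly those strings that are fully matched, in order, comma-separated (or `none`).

A, B

A → match
B → match
C → no match
D → no match
E → no match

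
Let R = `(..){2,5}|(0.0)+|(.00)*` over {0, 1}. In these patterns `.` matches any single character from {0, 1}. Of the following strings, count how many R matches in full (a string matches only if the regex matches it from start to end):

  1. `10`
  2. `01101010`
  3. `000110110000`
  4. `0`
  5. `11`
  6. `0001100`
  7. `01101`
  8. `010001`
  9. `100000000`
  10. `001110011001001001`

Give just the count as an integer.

1. `10` → no match
2. `01101010` → match
3. `000110110000` → no match
4. `0` → no match
5. `11` → no match
6. `0001100` → no match
7. `01101` → no match
8. `010001` → match
9. `100000000` → match
10 → no match
Total matched: 3

3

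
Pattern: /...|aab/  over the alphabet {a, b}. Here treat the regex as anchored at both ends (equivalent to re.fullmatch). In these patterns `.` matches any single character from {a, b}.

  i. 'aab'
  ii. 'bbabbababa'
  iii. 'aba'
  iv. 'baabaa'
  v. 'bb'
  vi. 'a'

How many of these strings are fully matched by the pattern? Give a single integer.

2

i → match
ii → no match
iii → match
iv → no match
v → no match
vi → no match
Total matched: 2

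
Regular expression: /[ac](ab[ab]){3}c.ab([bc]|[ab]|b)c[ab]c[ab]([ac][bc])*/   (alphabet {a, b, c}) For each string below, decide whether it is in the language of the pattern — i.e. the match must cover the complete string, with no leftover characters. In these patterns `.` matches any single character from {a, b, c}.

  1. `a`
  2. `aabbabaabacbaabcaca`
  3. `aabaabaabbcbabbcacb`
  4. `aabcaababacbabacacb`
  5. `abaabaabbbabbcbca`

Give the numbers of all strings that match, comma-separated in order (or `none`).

1 → no match
2 → no match
3 → match
4 → no match
5 → no match

3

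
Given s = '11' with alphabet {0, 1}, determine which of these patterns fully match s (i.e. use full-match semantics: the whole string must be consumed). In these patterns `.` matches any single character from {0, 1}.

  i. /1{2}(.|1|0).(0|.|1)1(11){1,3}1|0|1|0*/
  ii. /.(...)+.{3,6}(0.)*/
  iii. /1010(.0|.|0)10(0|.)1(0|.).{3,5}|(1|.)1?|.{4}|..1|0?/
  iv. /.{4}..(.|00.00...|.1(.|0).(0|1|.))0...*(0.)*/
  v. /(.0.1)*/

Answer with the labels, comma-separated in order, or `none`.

i → no match
ii → no match
iii → match
iv → no match
v → no match

iii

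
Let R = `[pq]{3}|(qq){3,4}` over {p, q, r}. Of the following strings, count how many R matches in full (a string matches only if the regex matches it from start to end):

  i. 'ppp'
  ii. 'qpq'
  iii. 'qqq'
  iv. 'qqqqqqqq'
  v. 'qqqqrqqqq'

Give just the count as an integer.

4

i. 'ppp' → match
ii. 'qpq' → match
iii. 'qqq' → match
iv. 'qqqqqqqq' → match
v. 'qqqqrqqqq' → no match
Total matched: 4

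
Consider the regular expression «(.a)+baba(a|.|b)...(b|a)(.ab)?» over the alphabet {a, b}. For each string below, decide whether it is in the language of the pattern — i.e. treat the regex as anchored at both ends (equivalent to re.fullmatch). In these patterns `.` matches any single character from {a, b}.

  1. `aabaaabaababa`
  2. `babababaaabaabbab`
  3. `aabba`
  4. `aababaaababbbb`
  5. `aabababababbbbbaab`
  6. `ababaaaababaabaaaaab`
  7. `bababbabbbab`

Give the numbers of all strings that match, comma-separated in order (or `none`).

5

1 → no match
2 → no match
3 → no match
4 → no match
5 → match
6 → no match
7 → no match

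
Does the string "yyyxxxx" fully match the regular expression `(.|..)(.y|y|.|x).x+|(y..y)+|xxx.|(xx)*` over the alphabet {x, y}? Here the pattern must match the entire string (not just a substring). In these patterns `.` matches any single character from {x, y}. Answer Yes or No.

Yes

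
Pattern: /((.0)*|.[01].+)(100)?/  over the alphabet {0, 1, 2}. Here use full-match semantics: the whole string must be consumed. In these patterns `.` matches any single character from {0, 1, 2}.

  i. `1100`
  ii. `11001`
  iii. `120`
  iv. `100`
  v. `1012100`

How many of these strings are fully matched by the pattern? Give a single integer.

i → match
ii → match
iii → no match
iv → match
v → match
Total matched: 4

4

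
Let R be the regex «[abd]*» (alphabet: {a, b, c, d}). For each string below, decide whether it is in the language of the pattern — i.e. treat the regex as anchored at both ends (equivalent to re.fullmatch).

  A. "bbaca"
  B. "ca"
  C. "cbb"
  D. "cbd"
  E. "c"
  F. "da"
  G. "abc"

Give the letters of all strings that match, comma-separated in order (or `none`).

A → no match
B → no match
C → no match
D → no match
E → no match
F → match
G → no match

F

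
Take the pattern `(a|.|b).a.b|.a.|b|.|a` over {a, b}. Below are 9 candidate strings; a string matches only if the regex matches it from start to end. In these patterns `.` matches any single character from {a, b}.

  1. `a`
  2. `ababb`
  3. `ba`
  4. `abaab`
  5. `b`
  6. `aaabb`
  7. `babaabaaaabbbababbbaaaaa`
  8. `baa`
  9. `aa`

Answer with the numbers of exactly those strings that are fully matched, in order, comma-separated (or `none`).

1 → match
2 → match
3 → no match
4 → match
5 → match
6 → match
7 → no match
8 → match
9 → no match

1, 2, 4, 5, 6, 8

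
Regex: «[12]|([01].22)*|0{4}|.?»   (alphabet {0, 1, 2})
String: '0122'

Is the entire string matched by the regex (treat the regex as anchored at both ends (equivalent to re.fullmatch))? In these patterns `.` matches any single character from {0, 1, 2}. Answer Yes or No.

Yes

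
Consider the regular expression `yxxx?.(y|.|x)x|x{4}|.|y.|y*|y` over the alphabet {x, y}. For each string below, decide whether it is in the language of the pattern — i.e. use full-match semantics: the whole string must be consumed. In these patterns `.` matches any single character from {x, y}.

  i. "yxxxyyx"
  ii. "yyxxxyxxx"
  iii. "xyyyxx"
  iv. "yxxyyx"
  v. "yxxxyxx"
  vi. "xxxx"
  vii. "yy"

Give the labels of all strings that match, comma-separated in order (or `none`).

i. "yxxxyyx" → match
ii. "yyxxxyxxx" → no match
iii. "xyyyxx" → no match
iv. "yxxyyx" → match
v. "yxxxyxx" → match
vi. "xxxx" → match
vii. "yy" → match

i, iv, v, vi, vii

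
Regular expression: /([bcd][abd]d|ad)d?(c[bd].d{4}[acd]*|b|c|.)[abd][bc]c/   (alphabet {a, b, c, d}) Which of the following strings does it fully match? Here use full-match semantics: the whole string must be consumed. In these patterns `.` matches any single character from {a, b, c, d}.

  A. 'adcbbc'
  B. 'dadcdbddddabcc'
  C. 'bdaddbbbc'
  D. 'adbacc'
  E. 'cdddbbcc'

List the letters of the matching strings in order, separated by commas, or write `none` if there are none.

A. 'adcbbc' → match
B → match
C. 'bdaddbbbc' → no match
D. 'adbacc' → match
E. 'cdddbbcc' → match

A, B, D, E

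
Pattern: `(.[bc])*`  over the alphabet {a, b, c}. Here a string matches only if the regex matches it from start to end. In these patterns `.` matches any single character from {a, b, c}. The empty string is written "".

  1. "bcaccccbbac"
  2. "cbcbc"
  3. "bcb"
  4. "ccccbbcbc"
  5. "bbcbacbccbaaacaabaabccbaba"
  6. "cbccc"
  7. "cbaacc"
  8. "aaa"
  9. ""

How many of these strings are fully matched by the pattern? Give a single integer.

1

1. "bcaccccbbac" → no match
2. "cbcbc" → no match
3. "bcb" → no match
4. "ccccbbcbc" → no match
5 → no match
6. "cbccc" → no match
7. "cbaacc" → no match
8. "aaa" → no match
9. "" → match
Total matched: 1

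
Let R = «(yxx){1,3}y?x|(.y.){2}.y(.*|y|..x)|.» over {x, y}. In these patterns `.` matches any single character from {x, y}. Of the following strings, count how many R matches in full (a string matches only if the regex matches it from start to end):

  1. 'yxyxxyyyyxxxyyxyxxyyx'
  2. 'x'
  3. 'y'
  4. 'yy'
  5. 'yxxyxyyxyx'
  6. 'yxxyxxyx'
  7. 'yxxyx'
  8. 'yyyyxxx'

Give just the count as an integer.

4

1 → no match
2 → match
3 → match
4 → no match
5 → no match
6 → match
7 → match
8 → no match
Total matched: 4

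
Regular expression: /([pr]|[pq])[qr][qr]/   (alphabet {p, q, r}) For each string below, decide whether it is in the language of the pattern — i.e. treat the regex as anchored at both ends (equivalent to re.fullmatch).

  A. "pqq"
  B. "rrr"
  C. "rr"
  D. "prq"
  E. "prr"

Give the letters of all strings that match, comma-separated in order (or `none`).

A → match
B → match
C → no match
D → match
E → match

A, B, D, E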